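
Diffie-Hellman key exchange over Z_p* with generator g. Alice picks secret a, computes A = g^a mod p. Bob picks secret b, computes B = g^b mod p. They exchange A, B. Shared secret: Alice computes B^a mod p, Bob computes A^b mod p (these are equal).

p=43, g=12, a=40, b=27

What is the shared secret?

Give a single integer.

A = 12^40 mod 43  (bits of 40 = 101000)
  bit 0 = 1: r = r^2 * 12 mod 43 = 1^2 * 12 = 1*12 = 12
  bit 1 = 0: r = r^2 mod 43 = 12^2 = 15
  bit 2 = 1: r = r^2 * 12 mod 43 = 15^2 * 12 = 10*12 = 34
  bit 3 = 0: r = r^2 mod 43 = 34^2 = 38
  bit 4 = 0: r = r^2 mod 43 = 38^2 = 25
  bit 5 = 0: r = r^2 mod 43 = 25^2 = 23
  -> A = 23
B = 12^27 mod 43  (bits of 27 = 11011)
  bit 0 = 1: r = r^2 * 12 mod 43 = 1^2 * 12 = 1*12 = 12
  bit 1 = 1: r = r^2 * 12 mod 43 = 12^2 * 12 = 15*12 = 8
  bit 2 = 0: r = r^2 mod 43 = 8^2 = 21
  bit 3 = 1: r = r^2 * 12 mod 43 = 21^2 * 12 = 11*12 = 3
  bit 4 = 1: r = r^2 * 12 mod 43 = 3^2 * 12 = 9*12 = 22
  -> B = 22
s = B^a = 22^40 mod 43  (bits of 40 = 101000)
  bit 0 = 1: r = r^2 * 22 mod 43 = 1^2 * 22 = 1*22 = 22
  bit 1 = 0: r = r^2 mod 43 = 22^2 = 11
  bit 2 = 1: r = r^2 * 22 mod 43 = 11^2 * 22 = 35*22 = 39
  bit 3 = 0: r = r^2 mod 43 = 39^2 = 16
  bit 4 = 0: r = r^2 mod 43 = 16^2 = 41
  bit 5 = 0: r = r^2 mod 43 = 41^2 = 4
  -> s = B^a = 4

Answer: 4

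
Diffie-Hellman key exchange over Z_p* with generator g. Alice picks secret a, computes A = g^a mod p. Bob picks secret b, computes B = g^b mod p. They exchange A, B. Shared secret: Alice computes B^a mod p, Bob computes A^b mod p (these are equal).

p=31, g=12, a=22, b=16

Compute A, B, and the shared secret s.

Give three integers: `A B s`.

A = 12^22 mod 31  (bits of 22 = 10110)
  bit 0 = 1: r = r^2 * 12 mod 31 = 1^2 * 12 = 1*12 = 12
  bit 1 = 0: r = r^2 mod 31 = 12^2 = 20
  bit 2 = 1: r = r^2 * 12 mod 31 = 20^2 * 12 = 28*12 = 26
  bit 3 = 1: r = r^2 * 12 mod 31 = 26^2 * 12 = 25*12 = 21
  bit 4 = 0: r = r^2 mod 31 = 21^2 = 7
  -> A = 7
B = 12^16 mod 31  (bits of 16 = 10000)
  bit 0 = 1: r = r^2 * 12 mod 31 = 1^2 * 12 = 1*12 = 12
  bit 1 = 0: r = r^2 mod 31 = 12^2 = 20
  bit 2 = 0: r = r^2 mod 31 = 20^2 = 28
  bit 3 = 0: r = r^2 mod 31 = 28^2 = 9
  bit 4 = 0: r = r^2 mod 31 = 9^2 = 19
  -> B = 19
s = B^a = 19^22 mod 31  (bits of 22 = 10110)
  bit 0 = 1: r = r^2 * 19 mod 31 = 1^2 * 19 = 1*19 = 19
  bit 1 = 0: r = r^2 mod 31 = 19^2 = 20
  bit 2 = 1: r = r^2 * 19 mod 31 = 20^2 * 19 = 28*19 = 5
  bit 3 = 1: r = r^2 * 19 mod 31 = 5^2 * 19 = 25*19 = 10
  bit 4 = 0: r = r^2 mod 31 = 10^2 = 7
  -> s = B^a = 7

Answer: 7 19 7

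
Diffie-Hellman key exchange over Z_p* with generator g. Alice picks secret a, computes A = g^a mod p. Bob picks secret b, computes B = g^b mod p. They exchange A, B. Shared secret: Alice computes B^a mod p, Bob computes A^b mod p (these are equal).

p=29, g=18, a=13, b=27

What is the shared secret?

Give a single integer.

A = 18^13 mod 29  (bits of 13 = 1101)
  bit 0 = 1: r = r^2 * 18 mod 29 = 1^2 * 18 = 1*18 = 18
  bit 1 = 1: r = r^2 * 18 mod 29 = 18^2 * 18 = 5*18 = 3
  bit 2 = 0: r = r^2 mod 29 = 3^2 = 9
  bit 3 = 1: r = r^2 * 18 mod 29 = 9^2 * 18 = 23*18 = 8
  -> A = 8
B = 18^27 mod 29  (bits of 27 = 11011)
  bit 0 = 1: r = r^2 * 18 mod 29 = 1^2 * 18 = 1*18 = 18
  bit 1 = 1: r = r^2 * 18 mod 29 = 18^2 * 18 = 5*18 = 3
  bit 2 = 0: r = r^2 mod 29 = 3^2 = 9
  bit 3 = 1: r = r^2 * 18 mod 29 = 9^2 * 18 = 23*18 = 8
  bit 4 = 1: r = r^2 * 18 mod 29 = 8^2 * 18 = 6*18 = 21
  -> B = 21
s = B^a = 21^13 mod 29  (bits of 13 = 1101)
  bit 0 = 1: r = r^2 * 21 mod 29 = 1^2 * 21 = 1*21 = 21
  bit 1 = 1: r = r^2 * 21 mod 29 = 21^2 * 21 = 6*21 = 10
  bit 2 = 0: r = r^2 mod 29 = 10^2 = 13
  bit 3 = 1: r = r^2 * 21 mod 29 = 13^2 * 21 = 24*21 = 11
  -> s = B^a = 11

Answer: 11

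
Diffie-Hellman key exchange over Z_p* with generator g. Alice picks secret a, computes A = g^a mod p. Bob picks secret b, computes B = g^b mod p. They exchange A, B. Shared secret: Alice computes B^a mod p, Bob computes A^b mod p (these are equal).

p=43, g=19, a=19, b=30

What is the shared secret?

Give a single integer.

A = 19^19 mod 43  (bits of 19 = 10011)
  bit 0 = 1: r = r^2 * 19 mod 43 = 1^2 * 19 = 1*19 = 19
  bit 1 = 0: r = r^2 mod 43 = 19^2 = 17
  bit 2 = 0: r = r^2 mod 43 = 17^2 = 31
  bit 3 = 1: r = r^2 * 19 mod 43 = 31^2 * 19 = 15*19 = 27
  bit 4 = 1: r = r^2 * 19 mod 43 = 27^2 * 19 = 41*19 = 5
  -> A = 5
B = 19^30 mod 43  (bits of 30 = 11110)
  bit 0 = 1: r = r^2 * 19 mod 43 = 1^2 * 19 = 1*19 = 19
  bit 1 = 1: r = r^2 * 19 mod 43 = 19^2 * 19 = 17*19 = 22
  bit 2 = 1: r = r^2 * 19 mod 43 = 22^2 * 19 = 11*19 = 37
  bit 3 = 1: r = r^2 * 19 mod 43 = 37^2 * 19 = 36*19 = 39
  bit 4 = 0: r = r^2 mod 43 = 39^2 = 16
  -> B = 16
s = B^a = 16^19 mod 43  (bits of 19 = 10011)
  bit 0 = 1: r = r^2 * 16 mod 43 = 1^2 * 16 = 1*16 = 16
  bit 1 = 0: r = r^2 mod 43 = 16^2 = 41
  bit 2 = 0: r = r^2 mod 43 = 41^2 = 4
  bit 3 = 1: r = r^2 * 16 mod 43 = 4^2 * 16 = 16*16 = 41
  bit 4 = 1: r = r^2 * 16 mod 43 = 41^2 * 16 = 4*16 = 21
  -> s = B^a = 21

Answer: 21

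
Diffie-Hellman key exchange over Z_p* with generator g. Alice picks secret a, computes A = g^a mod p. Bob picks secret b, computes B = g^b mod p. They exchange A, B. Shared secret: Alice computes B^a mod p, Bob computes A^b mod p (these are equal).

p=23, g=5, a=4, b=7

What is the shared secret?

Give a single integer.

A = 5^4 mod 23  (bits of 4 = 100)
  bit 0 = 1: r = r^2 * 5 mod 23 = 1^2 * 5 = 1*5 = 5
  bit 1 = 0: r = r^2 mod 23 = 5^2 = 2
  bit 2 = 0: r = r^2 mod 23 = 2^2 = 4
  -> A = 4
B = 5^7 mod 23  (bits of 7 = 111)
  bit 0 = 1: r = r^2 * 5 mod 23 = 1^2 * 5 = 1*5 = 5
  bit 1 = 1: r = r^2 * 5 mod 23 = 5^2 * 5 = 2*5 = 10
  bit 2 = 1: r = r^2 * 5 mod 23 = 10^2 * 5 = 8*5 = 17
  -> B = 17
s = B^a = 17^4 mod 23  (bits of 4 = 100)
  bit 0 = 1: r = r^2 * 17 mod 23 = 1^2 * 17 = 1*17 = 17
  bit 1 = 0: r = r^2 mod 23 = 17^2 = 13
  bit 2 = 0: r = r^2 mod 23 = 13^2 = 8
  -> s = B^a = 8

Answer: 8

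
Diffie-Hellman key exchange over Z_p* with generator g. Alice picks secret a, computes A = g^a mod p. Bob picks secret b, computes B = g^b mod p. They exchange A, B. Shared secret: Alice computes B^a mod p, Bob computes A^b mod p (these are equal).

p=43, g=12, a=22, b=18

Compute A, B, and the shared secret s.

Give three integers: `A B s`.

Answer: 31 16 16

Derivation:
A = 12^22 mod 43  (bits of 22 = 10110)
  bit 0 = 1: r = r^2 * 12 mod 43 = 1^2 * 12 = 1*12 = 12
  bit 1 = 0: r = r^2 mod 43 = 12^2 = 15
  bit 2 = 1: r = r^2 * 12 mod 43 = 15^2 * 12 = 10*12 = 34
  bit 3 = 1: r = r^2 * 12 mod 43 = 34^2 * 12 = 38*12 = 26
  bit 4 = 0: r = r^2 mod 43 = 26^2 = 31
  -> A = 31
B = 12^18 mod 43  (bits of 18 = 10010)
  bit 0 = 1: r = r^2 * 12 mod 43 = 1^2 * 12 = 1*12 = 12
  bit 1 = 0: r = r^2 mod 43 = 12^2 = 15
  bit 2 = 0: r = r^2 mod 43 = 15^2 = 10
  bit 3 = 1: r = r^2 * 12 mod 43 = 10^2 * 12 = 14*12 = 39
  bit 4 = 0: r = r^2 mod 43 = 39^2 = 16
  -> B = 16
s = B^a = 16^22 mod 43  (bits of 22 = 10110)
  bit 0 = 1: r = r^2 * 16 mod 43 = 1^2 * 16 = 1*16 = 16
  bit 1 = 0: r = r^2 mod 43 = 16^2 = 41
  bit 2 = 1: r = r^2 * 16 mod 43 = 41^2 * 16 = 4*16 = 21
  bit 3 = 1: r = r^2 * 16 mod 43 = 21^2 * 16 = 11*16 = 4
  bit 4 = 0: r = r^2 mod 43 = 4^2 = 16
  -> s = B^a = 16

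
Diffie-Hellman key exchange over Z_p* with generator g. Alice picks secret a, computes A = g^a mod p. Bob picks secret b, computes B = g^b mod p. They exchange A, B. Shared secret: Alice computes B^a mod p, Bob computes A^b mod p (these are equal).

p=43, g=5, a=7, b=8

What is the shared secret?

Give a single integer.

A = 5^7 mod 43  (bits of 7 = 111)
  bit 0 = 1: r = r^2 * 5 mod 43 = 1^2 * 5 = 1*5 = 5
  bit 1 = 1: r = r^2 * 5 mod 43 = 5^2 * 5 = 25*5 = 39
  bit 2 = 1: r = r^2 * 5 mod 43 = 39^2 * 5 = 16*5 = 37
  -> A = 37
B = 5^8 mod 43  (bits of 8 = 1000)
  bit 0 = 1: r = r^2 * 5 mod 43 = 1^2 * 5 = 1*5 = 5
  bit 1 = 0: r = r^2 mod 43 = 5^2 = 25
  bit 2 = 0: r = r^2 mod 43 = 25^2 = 23
  bit 3 = 0: r = r^2 mod 43 = 23^2 = 13
  -> B = 13
s = B^a = 13^7 mod 43  (bits of 7 = 111)
  bit 0 = 1: r = r^2 * 13 mod 43 = 1^2 * 13 = 1*13 = 13
  bit 1 = 1: r = r^2 * 13 mod 43 = 13^2 * 13 = 40*13 = 4
  bit 2 = 1: r = r^2 * 13 mod 43 = 4^2 * 13 = 16*13 = 36
  -> s = B^a = 36

Answer: 36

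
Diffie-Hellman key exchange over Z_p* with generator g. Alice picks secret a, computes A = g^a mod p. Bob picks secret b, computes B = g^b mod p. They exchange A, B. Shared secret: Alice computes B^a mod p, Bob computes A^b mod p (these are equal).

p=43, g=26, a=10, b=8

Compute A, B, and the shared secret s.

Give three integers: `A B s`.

Answer: 9 10 23

Derivation:
A = 26^10 mod 43  (bits of 10 = 1010)
  bit 0 = 1: r = r^2 * 26 mod 43 = 1^2 * 26 = 1*26 = 26
  bit 1 = 0: r = r^2 mod 43 = 26^2 = 31
  bit 2 = 1: r = r^2 * 26 mod 43 = 31^2 * 26 = 15*26 = 3
  bit 3 = 0: r = r^2 mod 43 = 3^2 = 9
  -> A = 9
B = 26^8 mod 43  (bits of 8 = 1000)
  bit 0 = 1: r = r^2 * 26 mod 43 = 1^2 * 26 = 1*26 = 26
  bit 1 = 0: r = r^2 mod 43 = 26^2 = 31
  bit 2 = 0: r = r^2 mod 43 = 31^2 = 15
  bit 3 = 0: r = r^2 mod 43 = 15^2 = 10
  -> B = 10
s = B^a = 10^10 mod 43  (bits of 10 = 1010)
  bit 0 = 1: r = r^2 * 10 mod 43 = 1^2 * 10 = 1*10 = 10
  bit 1 = 0: r = r^2 mod 43 = 10^2 = 14
  bit 2 = 1: r = r^2 * 10 mod 43 = 14^2 * 10 = 24*10 = 25
  bit 3 = 0: r = r^2 mod 43 = 25^2 = 23
  -> s = B^a = 23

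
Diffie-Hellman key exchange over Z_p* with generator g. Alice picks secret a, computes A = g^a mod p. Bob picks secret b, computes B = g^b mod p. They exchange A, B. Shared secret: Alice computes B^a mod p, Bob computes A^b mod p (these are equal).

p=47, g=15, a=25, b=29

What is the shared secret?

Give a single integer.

A = 15^25 mod 47  (bits of 25 = 11001)
  bit 0 = 1: r = r^2 * 15 mod 47 = 1^2 * 15 = 1*15 = 15
  bit 1 = 1: r = r^2 * 15 mod 47 = 15^2 * 15 = 37*15 = 38
  bit 2 = 0: r = r^2 mod 47 = 38^2 = 34
  bit 3 = 0: r = r^2 mod 47 = 34^2 = 28
  bit 4 = 1: r = r^2 * 15 mod 47 = 28^2 * 15 = 32*15 = 10
  -> A = 10
B = 15^29 mod 47  (bits of 29 = 11101)
  bit 0 = 1: r = r^2 * 15 mod 47 = 1^2 * 15 = 1*15 = 15
  bit 1 = 1: r = r^2 * 15 mod 47 = 15^2 * 15 = 37*15 = 38
  bit 2 = 1: r = r^2 * 15 mod 47 = 38^2 * 15 = 34*15 = 40
  bit 3 = 0: r = r^2 mod 47 = 40^2 = 2
  bit 4 = 1: r = r^2 * 15 mod 47 = 2^2 * 15 = 4*15 = 13
  -> B = 13
s = B^a = 13^25 mod 47  (bits of 25 = 11001)
  bit 0 = 1: r = r^2 * 13 mod 47 = 1^2 * 13 = 1*13 = 13
  bit 1 = 1: r = r^2 * 13 mod 47 = 13^2 * 13 = 28*13 = 35
  bit 2 = 0: r = r^2 mod 47 = 35^2 = 3
  bit 3 = 0: r = r^2 mod 47 = 3^2 = 9
  bit 4 = 1: r = r^2 * 13 mod 47 = 9^2 * 13 = 34*13 = 19
  -> s = B^a = 19

Answer: 19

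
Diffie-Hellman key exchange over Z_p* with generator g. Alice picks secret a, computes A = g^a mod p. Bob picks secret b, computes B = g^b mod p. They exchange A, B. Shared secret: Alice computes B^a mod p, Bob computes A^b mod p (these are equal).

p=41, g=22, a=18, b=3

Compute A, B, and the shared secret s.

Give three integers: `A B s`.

A = 22^18 mod 41  (bits of 18 = 10010)
  bit 0 = 1: r = r^2 * 22 mod 41 = 1^2 * 22 = 1*22 = 22
  bit 1 = 0: r = r^2 mod 41 = 22^2 = 33
  bit 2 = 0: r = r^2 mod 41 = 33^2 = 23
  bit 3 = 1: r = r^2 * 22 mod 41 = 23^2 * 22 = 37*22 = 35
  bit 4 = 0: r = r^2 mod 41 = 35^2 = 36
  -> A = 36
B = 22^3 mod 41  (bits of 3 = 11)
  bit 0 = 1: r = r^2 * 22 mod 41 = 1^2 * 22 = 1*22 = 22
  bit 1 = 1: r = r^2 * 22 mod 41 = 22^2 * 22 = 33*22 = 29
  -> B = 29
s = B^a = 29^18 mod 41  (bits of 18 = 10010)
  bit 0 = 1: r = r^2 * 29 mod 41 = 1^2 * 29 = 1*29 = 29
  bit 1 = 0: r = r^2 mod 41 = 29^2 = 21
  bit 2 = 0: r = r^2 mod 41 = 21^2 = 31
  bit 3 = 1: r = r^2 * 29 mod 41 = 31^2 * 29 = 18*29 = 30
  bit 4 = 0: r = r^2 mod 41 = 30^2 = 39
  -> s = B^a = 39

Answer: 36 29 39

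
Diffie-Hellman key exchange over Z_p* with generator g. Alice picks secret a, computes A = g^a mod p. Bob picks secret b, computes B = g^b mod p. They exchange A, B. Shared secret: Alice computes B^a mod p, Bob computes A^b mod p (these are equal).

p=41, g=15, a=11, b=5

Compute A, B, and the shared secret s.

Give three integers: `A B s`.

Answer: 29 14 38

Derivation:
A = 15^11 mod 41  (bits of 11 = 1011)
  bit 0 = 1: r = r^2 * 15 mod 41 = 1^2 * 15 = 1*15 = 15
  bit 1 = 0: r = r^2 mod 41 = 15^2 = 20
  bit 2 = 1: r = r^2 * 15 mod 41 = 20^2 * 15 = 31*15 = 14
  bit 3 = 1: r = r^2 * 15 mod 41 = 14^2 * 15 = 32*15 = 29
  -> A = 29
B = 15^5 mod 41  (bits of 5 = 101)
  bit 0 = 1: r = r^2 * 15 mod 41 = 1^2 * 15 = 1*15 = 15
  bit 1 = 0: r = r^2 mod 41 = 15^2 = 20
  bit 2 = 1: r = r^2 * 15 mod 41 = 20^2 * 15 = 31*15 = 14
  -> B = 14
s = B^a = 14^11 mod 41  (bits of 11 = 1011)
  bit 0 = 1: r = r^2 * 14 mod 41 = 1^2 * 14 = 1*14 = 14
  bit 1 = 0: r = r^2 mod 41 = 14^2 = 32
  bit 2 = 1: r = r^2 * 14 mod 41 = 32^2 * 14 = 40*14 = 27
  bit 3 = 1: r = r^2 * 14 mod 41 = 27^2 * 14 = 32*14 = 38
  -> s = B^a = 38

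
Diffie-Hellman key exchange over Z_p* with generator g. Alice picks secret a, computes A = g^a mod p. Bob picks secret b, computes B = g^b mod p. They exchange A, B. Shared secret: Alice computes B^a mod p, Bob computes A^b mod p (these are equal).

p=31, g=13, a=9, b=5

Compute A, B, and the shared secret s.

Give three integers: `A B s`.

A = 13^9 mod 31  (bits of 9 = 1001)
  bit 0 = 1: r = r^2 * 13 mod 31 = 1^2 * 13 = 1*13 = 13
  bit 1 = 0: r = r^2 mod 31 = 13^2 = 14
  bit 2 = 0: r = r^2 mod 31 = 14^2 = 10
  bit 3 = 1: r = r^2 * 13 mod 31 = 10^2 * 13 = 7*13 = 29
  -> A = 29
B = 13^5 mod 31  (bits of 5 = 101)
  bit 0 = 1: r = r^2 * 13 mod 31 = 1^2 * 13 = 1*13 = 13
  bit 1 = 0: r = r^2 mod 31 = 13^2 = 14
  bit 2 = 1: r = r^2 * 13 mod 31 = 14^2 * 13 = 10*13 = 6
  -> B = 6
s = B^a = 6^9 mod 31  (bits of 9 = 1001)
  bit 0 = 1: r = r^2 * 6 mod 31 = 1^2 * 6 = 1*6 = 6
  bit 1 = 0: r = r^2 mod 31 = 6^2 = 5
  bit 2 = 0: r = r^2 mod 31 = 5^2 = 25
  bit 3 = 1: r = r^2 * 6 mod 31 = 25^2 * 6 = 5*6 = 30
  -> s = B^a = 30

Answer: 29 6 30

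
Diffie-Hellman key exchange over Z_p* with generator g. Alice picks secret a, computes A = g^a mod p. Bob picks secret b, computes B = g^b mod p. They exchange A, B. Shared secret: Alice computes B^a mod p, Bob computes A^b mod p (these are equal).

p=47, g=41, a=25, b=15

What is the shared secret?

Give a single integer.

A = 41^25 mod 47  (bits of 25 = 11001)
  bit 0 = 1: r = r^2 * 41 mod 47 = 1^2 * 41 = 1*41 = 41
  bit 1 = 1: r = r^2 * 41 mod 47 = 41^2 * 41 = 36*41 = 19
  bit 2 = 0: r = r^2 mod 47 = 19^2 = 32
  bit 3 = 0: r = r^2 mod 47 = 32^2 = 37
  bit 4 = 1: r = r^2 * 41 mod 47 = 37^2 * 41 = 6*41 = 11
  -> A = 11
B = 41^15 mod 47  (bits of 15 = 1111)
  bit 0 = 1: r = r^2 * 41 mod 47 = 1^2 * 41 = 1*41 = 41
  bit 1 = 1: r = r^2 * 41 mod 47 = 41^2 * 41 = 36*41 = 19
  bit 2 = 1: r = r^2 * 41 mod 47 = 19^2 * 41 = 32*41 = 43
  bit 3 = 1: r = r^2 * 41 mod 47 = 43^2 * 41 = 16*41 = 45
  -> B = 45
s = B^a = 45^25 mod 47  (bits of 25 = 11001)
  bit 0 = 1: r = r^2 * 45 mod 47 = 1^2 * 45 = 1*45 = 45
  bit 1 = 1: r = r^2 * 45 mod 47 = 45^2 * 45 = 4*45 = 39
  bit 2 = 0: r = r^2 mod 47 = 39^2 = 17
  bit 3 = 0: r = r^2 mod 47 = 17^2 = 7
  bit 4 = 1: r = r^2 * 45 mod 47 = 7^2 * 45 = 2*45 = 43
  -> s = B^a = 43

Answer: 43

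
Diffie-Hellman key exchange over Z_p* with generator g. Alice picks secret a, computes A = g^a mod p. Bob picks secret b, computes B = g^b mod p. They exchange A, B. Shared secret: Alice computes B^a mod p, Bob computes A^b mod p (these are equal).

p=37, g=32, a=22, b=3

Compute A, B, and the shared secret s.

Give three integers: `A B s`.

Answer: 4 23 27

Derivation:
A = 32^22 mod 37  (bits of 22 = 10110)
  bit 0 = 1: r = r^2 * 32 mod 37 = 1^2 * 32 = 1*32 = 32
  bit 1 = 0: r = r^2 mod 37 = 32^2 = 25
  bit 2 = 1: r = r^2 * 32 mod 37 = 25^2 * 32 = 33*32 = 20
  bit 3 = 1: r = r^2 * 32 mod 37 = 20^2 * 32 = 30*32 = 35
  bit 4 = 0: r = r^2 mod 37 = 35^2 = 4
  -> A = 4
B = 32^3 mod 37  (bits of 3 = 11)
  bit 0 = 1: r = r^2 * 32 mod 37 = 1^2 * 32 = 1*32 = 32
  bit 1 = 1: r = r^2 * 32 mod 37 = 32^2 * 32 = 25*32 = 23
  -> B = 23
s = B^a = 23^22 mod 37  (bits of 22 = 10110)
  bit 0 = 1: r = r^2 * 23 mod 37 = 1^2 * 23 = 1*23 = 23
  bit 1 = 0: r = r^2 mod 37 = 23^2 = 11
  bit 2 = 1: r = r^2 * 23 mod 37 = 11^2 * 23 = 10*23 = 8
  bit 3 = 1: r = r^2 * 23 mod 37 = 8^2 * 23 = 27*23 = 29
  bit 4 = 0: r = r^2 mod 37 = 29^2 = 27
  -> s = B^a = 27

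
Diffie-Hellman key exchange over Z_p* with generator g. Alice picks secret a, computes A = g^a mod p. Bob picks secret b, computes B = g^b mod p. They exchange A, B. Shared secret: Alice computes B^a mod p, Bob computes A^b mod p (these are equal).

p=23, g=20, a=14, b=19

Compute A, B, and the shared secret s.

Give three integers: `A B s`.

A = 20^14 mod 23  (bits of 14 = 1110)
  bit 0 = 1: r = r^2 * 20 mod 23 = 1^2 * 20 = 1*20 = 20
  bit 1 = 1: r = r^2 * 20 mod 23 = 20^2 * 20 = 9*20 = 19
  bit 2 = 1: r = r^2 * 20 mod 23 = 19^2 * 20 = 16*20 = 21
  bit 3 = 0: r = r^2 mod 23 = 21^2 = 4
  -> A = 4
B = 20^19 mod 23  (bits of 19 = 10011)
  bit 0 = 1: r = r^2 * 20 mod 23 = 1^2 * 20 = 1*20 = 20
  bit 1 = 0: r = r^2 mod 23 = 20^2 = 9
  bit 2 = 0: r = r^2 mod 23 = 9^2 = 12
  bit 3 = 1: r = r^2 * 20 mod 23 = 12^2 * 20 = 6*20 = 5
  bit 4 = 1: r = r^2 * 20 mod 23 = 5^2 * 20 = 2*20 = 17
  -> B = 17
s = B^a = 17^14 mod 23  (bits of 14 = 1110)
  bit 0 = 1: r = r^2 * 17 mod 23 = 1^2 * 17 = 1*17 = 17
  bit 1 = 1: r = r^2 * 17 mod 23 = 17^2 * 17 = 13*17 = 14
  bit 2 = 1: r = r^2 * 17 mod 23 = 14^2 * 17 = 12*17 = 20
  bit 3 = 0: r = r^2 mod 23 = 20^2 = 9
  -> s = B^a = 9

Answer: 4 17 9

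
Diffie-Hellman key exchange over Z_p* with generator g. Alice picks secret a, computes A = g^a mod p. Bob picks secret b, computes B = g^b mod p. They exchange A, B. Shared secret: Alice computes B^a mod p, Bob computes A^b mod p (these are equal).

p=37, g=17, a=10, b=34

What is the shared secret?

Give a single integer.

Answer: 16

Derivation:
A = 17^10 mod 37  (bits of 10 = 1010)
  bit 0 = 1: r = r^2 * 17 mod 37 = 1^2 * 17 = 1*17 = 17
  bit 1 = 0: r = r^2 mod 37 = 17^2 = 30
  bit 2 = 1: r = r^2 * 17 mod 37 = 30^2 * 17 = 12*17 = 19
  bit 3 = 0: r = r^2 mod 37 = 19^2 = 28
  -> A = 28
B = 17^34 mod 37  (bits of 34 = 100010)
  bit 0 = 1: r = r^2 * 17 mod 37 = 1^2 * 17 = 1*17 = 17
  bit 1 = 0: r = r^2 mod 37 = 17^2 = 30
  bit 2 = 0: r = r^2 mod 37 = 30^2 = 12
  bit 3 = 0: r = r^2 mod 37 = 12^2 = 33
  bit 4 = 1: r = r^2 * 17 mod 37 = 33^2 * 17 = 16*17 = 13
  bit 5 = 0: r = r^2 mod 37 = 13^2 = 21
  -> B = 21
s = B^a = 21^10 mod 37  (bits of 10 = 1010)
  bit 0 = 1: r = r^2 * 21 mod 37 = 1^2 * 21 = 1*21 = 21
  bit 1 = 0: r = r^2 mod 37 = 21^2 = 34
  bit 2 = 1: r = r^2 * 21 mod 37 = 34^2 * 21 = 9*21 = 4
  bit 3 = 0: r = r^2 mod 37 = 4^2 = 16
  -> s = B^a = 16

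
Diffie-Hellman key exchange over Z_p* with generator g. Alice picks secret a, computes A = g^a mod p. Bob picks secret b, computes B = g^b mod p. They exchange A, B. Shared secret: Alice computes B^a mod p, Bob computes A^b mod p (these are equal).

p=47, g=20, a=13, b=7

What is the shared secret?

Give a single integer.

A = 20^13 mod 47  (bits of 13 = 1101)
  bit 0 = 1: r = r^2 * 20 mod 47 = 1^2 * 20 = 1*20 = 20
  bit 1 = 1: r = r^2 * 20 mod 47 = 20^2 * 20 = 24*20 = 10
  bit 2 = 0: r = r^2 mod 47 = 10^2 = 6
  bit 3 = 1: r = r^2 * 20 mod 47 = 6^2 * 20 = 36*20 = 15
  -> A = 15
B = 20^7 mod 47  (bits of 7 = 111)
  bit 0 = 1: r = r^2 * 20 mod 47 = 1^2 * 20 = 1*20 = 20
  bit 1 = 1: r = r^2 * 20 mod 47 = 20^2 * 20 = 24*20 = 10
  bit 2 = 1: r = r^2 * 20 mod 47 = 10^2 * 20 = 6*20 = 26
  -> B = 26
s = B^a = 26^13 mod 47  (bits of 13 = 1101)
  bit 0 = 1: r = r^2 * 26 mod 47 = 1^2 * 26 = 1*26 = 26
  bit 1 = 1: r = r^2 * 26 mod 47 = 26^2 * 26 = 18*26 = 45
  bit 2 = 0: r = r^2 mod 47 = 45^2 = 4
  bit 3 = 1: r = r^2 * 26 mod 47 = 4^2 * 26 = 16*26 = 40
  -> s = B^a = 40

Answer: 40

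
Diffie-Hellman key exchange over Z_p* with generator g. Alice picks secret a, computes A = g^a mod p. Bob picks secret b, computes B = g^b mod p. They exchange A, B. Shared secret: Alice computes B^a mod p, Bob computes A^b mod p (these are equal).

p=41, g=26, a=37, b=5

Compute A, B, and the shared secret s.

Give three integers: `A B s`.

A = 26^37 mod 41  (bits of 37 = 100101)
  bit 0 = 1: r = r^2 * 26 mod 41 = 1^2 * 26 = 1*26 = 26
  bit 1 = 0: r = r^2 mod 41 = 26^2 = 20
  bit 2 = 0: r = r^2 mod 41 = 20^2 = 31
  bit 3 = 1: r = r^2 * 26 mod 41 = 31^2 * 26 = 18*26 = 17
  bit 4 = 0: r = r^2 mod 41 = 17^2 = 2
  bit 5 = 1: r = r^2 * 26 mod 41 = 2^2 * 26 = 4*26 = 22
  -> A = 22
B = 26^5 mod 41  (bits of 5 = 101)
  bit 0 = 1: r = r^2 * 26 mod 41 = 1^2 * 26 = 1*26 = 26
  bit 1 = 0: r = r^2 mod 41 = 26^2 = 20
  bit 2 = 1: r = r^2 * 26 mod 41 = 20^2 * 26 = 31*26 = 27
  -> B = 27
s = B^a = 27^37 mod 41  (bits of 37 = 100101)
  bit 0 = 1: r = r^2 * 27 mod 41 = 1^2 * 27 = 1*27 = 27
  bit 1 = 0: r = r^2 mod 41 = 27^2 = 32
  bit 2 = 0: r = r^2 mod 41 = 32^2 = 40
  bit 3 = 1: r = r^2 * 27 mod 41 = 40^2 * 27 = 1*27 = 27
  bit 4 = 0: r = r^2 mod 41 = 27^2 = 32
  bit 5 = 1: r = r^2 * 27 mod 41 = 32^2 * 27 = 40*27 = 14
  -> s = B^a = 14

Answer: 22 27 14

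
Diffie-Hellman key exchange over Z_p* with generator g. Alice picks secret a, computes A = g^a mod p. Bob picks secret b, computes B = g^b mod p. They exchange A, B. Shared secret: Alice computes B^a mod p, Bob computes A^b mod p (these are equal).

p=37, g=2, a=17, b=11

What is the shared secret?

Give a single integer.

A = 2^17 mod 37  (bits of 17 = 10001)
  bit 0 = 1: r = r^2 * 2 mod 37 = 1^2 * 2 = 1*2 = 2
  bit 1 = 0: r = r^2 mod 37 = 2^2 = 4
  bit 2 = 0: r = r^2 mod 37 = 4^2 = 16
  bit 3 = 0: r = r^2 mod 37 = 16^2 = 34
  bit 4 = 1: r = r^2 * 2 mod 37 = 34^2 * 2 = 9*2 = 18
  -> A = 18
B = 2^11 mod 37  (bits of 11 = 1011)
  bit 0 = 1: r = r^2 * 2 mod 37 = 1^2 * 2 = 1*2 = 2
  bit 1 = 0: r = r^2 mod 37 = 2^2 = 4
  bit 2 = 1: r = r^2 * 2 mod 37 = 4^2 * 2 = 16*2 = 32
  bit 3 = 1: r = r^2 * 2 mod 37 = 32^2 * 2 = 25*2 = 13
  -> B = 13
s = B^a = 13^17 mod 37  (bits of 17 = 10001)
  bit 0 = 1: r = r^2 * 13 mod 37 = 1^2 * 13 = 1*13 = 13
  bit 1 = 0: r = r^2 mod 37 = 13^2 = 21
  bit 2 = 0: r = r^2 mod 37 = 21^2 = 34
  bit 3 = 0: r = r^2 mod 37 = 34^2 = 9
  bit 4 = 1: r = r^2 * 13 mod 37 = 9^2 * 13 = 7*13 = 17
  -> s = B^a = 17

Answer: 17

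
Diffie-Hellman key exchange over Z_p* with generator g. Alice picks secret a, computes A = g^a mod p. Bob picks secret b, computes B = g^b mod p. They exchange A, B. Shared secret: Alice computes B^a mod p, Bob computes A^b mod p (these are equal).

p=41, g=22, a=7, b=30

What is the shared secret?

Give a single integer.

A = 22^7 mod 41  (bits of 7 = 111)
  bit 0 = 1: r = r^2 * 22 mod 41 = 1^2 * 22 = 1*22 = 22
  bit 1 = 1: r = r^2 * 22 mod 41 = 22^2 * 22 = 33*22 = 29
  bit 2 = 1: r = r^2 * 22 mod 41 = 29^2 * 22 = 21*22 = 11
  -> A = 11
B = 22^30 mod 41  (bits of 30 = 11110)
  bit 0 = 1: r = r^2 * 22 mod 41 = 1^2 * 22 = 1*22 = 22
  bit 1 = 1: r = r^2 * 22 mod 41 = 22^2 * 22 = 33*22 = 29
  bit 2 = 1: r = r^2 * 22 mod 41 = 29^2 * 22 = 21*22 = 11
  bit 3 = 1: r = r^2 * 22 mod 41 = 11^2 * 22 = 39*22 = 38
  bit 4 = 0: r = r^2 mod 41 = 38^2 = 9
  -> B = 9
s = B^a = 9^7 mod 41  (bits of 7 = 111)
  bit 0 = 1: r = r^2 * 9 mod 41 = 1^2 * 9 = 1*9 = 9
  bit 1 = 1: r = r^2 * 9 mod 41 = 9^2 * 9 = 40*9 = 32
  bit 2 = 1: r = r^2 * 9 mod 41 = 32^2 * 9 = 40*9 = 32
  -> s = B^a = 32

Answer: 32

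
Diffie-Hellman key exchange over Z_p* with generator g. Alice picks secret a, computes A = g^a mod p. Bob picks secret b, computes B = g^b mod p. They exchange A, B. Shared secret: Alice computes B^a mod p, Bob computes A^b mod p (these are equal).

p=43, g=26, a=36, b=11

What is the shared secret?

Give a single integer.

A = 26^36 mod 43  (bits of 36 = 100100)
  bit 0 = 1: r = r^2 * 26 mod 43 = 1^2 * 26 = 1*26 = 26
  bit 1 = 0: r = r^2 mod 43 = 26^2 = 31
  bit 2 = 0: r = r^2 mod 43 = 31^2 = 15
  bit 3 = 1: r = r^2 * 26 mod 43 = 15^2 * 26 = 10*26 = 2
  bit 4 = 0: r = r^2 mod 43 = 2^2 = 4
  bit 5 = 0: r = r^2 mod 43 = 4^2 = 16
  -> A = 16
B = 26^11 mod 43  (bits of 11 = 1011)
  bit 0 = 1: r = r^2 * 26 mod 43 = 1^2 * 26 = 1*26 = 26
  bit 1 = 0: r = r^2 mod 43 = 26^2 = 31
  bit 2 = 1: r = r^2 * 26 mod 43 = 31^2 * 26 = 15*26 = 3
  bit 3 = 1: r = r^2 * 26 mod 43 = 3^2 * 26 = 9*26 = 19
  -> B = 19
s = B^a = 19^36 mod 43  (bits of 36 = 100100)
  bit 0 = 1: r = r^2 * 19 mod 43 = 1^2 * 19 = 1*19 = 19
  bit 1 = 0: r = r^2 mod 43 = 19^2 = 17
  bit 2 = 0: r = r^2 mod 43 = 17^2 = 31
  bit 3 = 1: r = r^2 * 19 mod 43 = 31^2 * 19 = 15*19 = 27
  bit 4 = 0: r = r^2 mod 43 = 27^2 = 41
  bit 5 = 0: r = r^2 mod 43 = 41^2 = 4
  -> s = B^a = 4

Answer: 4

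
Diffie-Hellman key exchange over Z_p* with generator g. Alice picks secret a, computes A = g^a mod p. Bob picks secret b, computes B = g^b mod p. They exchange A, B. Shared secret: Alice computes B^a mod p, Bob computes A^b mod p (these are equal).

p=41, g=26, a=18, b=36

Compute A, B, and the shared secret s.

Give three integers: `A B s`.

Answer: 2 4 18

Derivation:
A = 26^18 mod 41  (bits of 18 = 10010)
  bit 0 = 1: r = r^2 * 26 mod 41 = 1^2 * 26 = 1*26 = 26
  bit 1 = 0: r = r^2 mod 41 = 26^2 = 20
  bit 2 = 0: r = r^2 mod 41 = 20^2 = 31
  bit 3 = 1: r = r^2 * 26 mod 41 = 31^2 * 26 = 18*26 = 17
  bit 4 = 0: r = r^2 mod 41 = 17^2 = 2
  -> A = 2
B = 26^36 mod 41  (bits of 36 = 100100)
  bit 0 = 1: r = r^2 * 26 mod 41 = 1^2 * 26 = 1*26 = 26
  bit 1 = 0: r = r^2 mod 41 = 26^2 = 20
  bit 2 = 0: r = r^2 mod 41 = 20^2 = 31
  bit 3 = 1: r = r^2 * 26 mod 41 = 31^2 * 26 = 18*26 = 17
  bit 4 = 0: r = r^2 mod 41 = 17^2 = 2
  bit 5 = 0: r = r^2 mod 41 = 2^2 = 4
  -> B = 4
s = B^a = 4^18 mod 41  (bits of 18 = 10010)
  bit 0 = 1: r = r^2 * 4 mod 41 = 1^2 * 4 = 1*4 = 4
  bit 1 = 0: r = r^2 mod 41 = 4^2 = 16
  bit 2 = 0: r = r^2 mod 41 = 16^2 = 10
  bit 3 = 1: r = r^2 * 4 mod 41 = 10^2 * 4 = 18*4 = 31
  bit 4 = 0: r = r^2 mod 41 = 31^2 = 18
  -> s = B^a = 18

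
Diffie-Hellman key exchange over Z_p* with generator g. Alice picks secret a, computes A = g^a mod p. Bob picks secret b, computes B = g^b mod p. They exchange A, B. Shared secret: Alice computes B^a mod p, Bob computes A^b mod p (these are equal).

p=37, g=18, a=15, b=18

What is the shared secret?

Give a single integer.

Answer: 36

Derivation:
A = 18^15 mod 37  (bits of 15 = 1111)
  bit 0 = 1: r = r^2 * 18 mod 37 = 1^2 * 18 = 1*18 = 18
  bit 1 = 1: r = r^2 * 18 mod 37 = 18^2 * 18 = 28*18 = 23
  bit 2 = 1: r = r^2 * 18 mod 37 = 23^2 * 18 = 11*18 = 13
  bit 3 = 1: r = r^2 * 18 mod 37 = 13^2 * 18 = 21*18 = 8
  -> A = 8
B = 18^18 mod 37  (bits of 18 = 10010)
  bit 0 = 1: r = r^2 * 18 mod 37 = 1^2 * 18 = 1*18 = 18
  bit 1 = 0: r = r^2 mod 37 = 18^2 = 28
  bit 2 = 0: r = r^2 mod 37 = 28^2 = 7
  bit 3 = 1: r = r^2 * 18 mod 37 = 7^2 * 18 = 12*18 = 31
  bit 4 = 0: r = r^2 mod 37 = 31^2 = 36
  -> B = 36
s = B^a = 36^15 mod 37  (bits of 15 = 1111)
  bit 0 = 1: r = r^2 * 36 mod 37 = 1^2 * 36 = 1*36 = 36
  bit 1 = 1: r = r^2 * 36 mod 37 = 36^2 * 36 = 1*36 = 36
  bit 2 = 1: r = r^2 * 36 mod 37 = 36^2 * 36 = 1*36 = 36
  bit 3 = 1: r = r^2 * 36 mod 37 = 36^2 * 36 = 1*36 = 36
  -> s = B^a = 36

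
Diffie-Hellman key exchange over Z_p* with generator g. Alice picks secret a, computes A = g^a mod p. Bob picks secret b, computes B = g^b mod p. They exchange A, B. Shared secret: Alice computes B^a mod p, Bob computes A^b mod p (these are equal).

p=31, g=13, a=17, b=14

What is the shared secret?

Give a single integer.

Answer: 20

Derivation:
A = 13^17 mod 31  (bits of 17 = 10001)
  bit 0 = 1: r = r^2 * 13 mod 31 = 1^2 * 13 = 1*13 = 13
  bit 1 = 0: r = r^2 mod 31 = 13^2 = 14
  bit 2 = 0: r = r^2 mod 31 = 14^2 = 10
  bit 3 = 0: r = r^2 mod 31 = 10^2 = 7
  bit 4 = 1: r = r^2 * 13 mod 31 = 7^2 * 13 = 18*13 = 17
  -> A = 17
B = 13^14 mod 31  (bits of 14 = 1110)
  bit 0 = 1: r = r^2 * 13 mod 31 = 1^2 * 13 = 1*13 = 13
  bit 1 = 1: r = r^2 * 13 mod 31 = 13^2 * 13 = 14*13 = 27
  bit 2 = 1: r = r^2 * 13 mod 31 = 27^2 * 13 = 16*13 = 22
  bit 3 = 0: r = r^2 mod 31 = 22^2 = 19
  -> B = 19
s = B^a = 19^17 mod 31  (bits of 17 = 10001)
  bit 0 = 1: r = r^2 * 19 mod 31 = 1^2 * 19 = 1*19 = 19
  bit 1 = 0: r = r^2 mod 31 = 19^2 = 20
  bit 2 = 0: r = r^2 mod 31 = 20^2 = 28
  bit 3 = 0: r = r^2 mod 31 = 28^2 = 9
  bit 4 = 1: r = r^2 * 19 mod 31 = 9^2 * 19 = 19*19 = 20
  -> s = B^a = 20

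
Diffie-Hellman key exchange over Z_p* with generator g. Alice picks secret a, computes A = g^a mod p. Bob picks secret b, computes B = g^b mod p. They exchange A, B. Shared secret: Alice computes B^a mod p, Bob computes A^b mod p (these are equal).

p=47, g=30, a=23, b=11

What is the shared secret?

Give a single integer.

Answer: 46

Derivation:
A = 30^23 mod 47  (bits of 23 = 10111)
  bit 0 = 1: r = r^2 * 30 mod 47 = 1^2 * 30 = 1*30 = 30
  bit 1 = 0: r = r^2 mod 47 = 30^2 = 7
  bit 2 = 1: r = r^2 * 30 mod 47 = 7^2 * 30 = 2*30 = 13
  bit 3 = 1: r = r^2 * 30 mod 47 = 13^2 * 30 = 28*30 = 41
  bit 4 = 1: r = r^2 * 30 mod 47 = 41^2 * 30 = 36*30 = 46
  -> A = 46
B = 30^11 mod 47  (bits of 11 = 1011)
  bit 0 = 1: r = r^2 * 30 mod 47 = 1^2 * 30 = 1*30 = 30
  bit 1 = 0: r = r^2 mod 47 = 30^2 = 7
  bit 2 = 1: r = r^2 * 30 mod 47 = 7^2 * 30 = 2*30 = 13
  bit 3 = 1: r = r^2 * 30 mod 47 = 13^2 * 30 = 28*30 = 41
  -> B = 41
s = B^a = 41^23 mod 47  (bits of 23 = 10111)
  bit 0 = 1: r = r^2 * 41 mod 47 = 1^2 * 41 = 1*41 = 41
  bit 1 = 0: r = r^2 mod 47 = 41^2 = 36
  bit 2 = 1: r = r^2 * 41 mod 47 = 36^2 * 41 = 27*41 = 26
  bit 3 = 1: r = r^2 * 41 mod 47 = 26^2 * 41 = 18*41 = 33
  bit 4 = 1: r = r^2 * 41 mod 47 = 33^2 * 41 = 8*41 = 46
  -> s = B^a = 46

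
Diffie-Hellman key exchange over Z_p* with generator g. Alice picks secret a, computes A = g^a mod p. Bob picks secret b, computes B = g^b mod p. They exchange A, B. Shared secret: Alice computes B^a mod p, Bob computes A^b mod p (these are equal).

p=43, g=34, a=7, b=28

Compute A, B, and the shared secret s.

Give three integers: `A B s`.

A = 34^7 mod 43  (bits of 7 = 111)
  bit 0 = 1: r = r^2 * 34 mod 43 = 1^2 * 34 = 1*34 = 34
  bit 1 = 1: r = r^2 * 34 mod 43 = 34^2 * 34 = 38*34 = 2
  bit 2 = 1: r = r^2 * 34 mod 43 = 2^2 * 34 = 4*34 = 7
  -> A = 7
B = 34^28 mod 43  (bits of 28 = 11100)
  bit 0 = 1: r = r^2 * 34 mod 43 = 1^2 * 34 = 1*34 = 34
  bit 1 = 1: r = r^2 * 34 mod 43 = 34^2 * 34 = 38*34 = 2
  bit 2 = 1: r = r^2 * 34 mod 43 = 2^2 * 34 = 4*34 = 7
  bit 3 = 0: r = r^2 mod 43 = 7^2 = 6
  bit 4 = 0: r = r^2 mod 43 = 6^2 = 36
  -> B = 36
s = B^a = 36^7 mod 43  (bits of 7 = 111)
  bit 0 = 1: r = r^2 * 36 mod 43 = 1^2 * 36 = 1*36 = 36
  bit 1 = 1: r = r^2 * 36 mod 43 = 36^2 * 36 = 6*36 = 1
  bit 2 = 1: r = r^2 * 36 mod 43 = 1^2 * 36 = 1*36 = 36
  -> s = B^a = 36

Answer: 7 36 36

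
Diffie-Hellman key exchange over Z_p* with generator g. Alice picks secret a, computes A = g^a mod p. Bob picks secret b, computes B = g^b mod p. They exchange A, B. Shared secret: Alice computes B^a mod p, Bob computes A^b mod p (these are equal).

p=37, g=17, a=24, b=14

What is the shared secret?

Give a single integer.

A = 17^24 mod 37  (bits of 24 = 11000)
  bit 0 = 1: r = r^2 * 17 mod 37 = 1^2 * 17 = 1*17 = 17
  bit 1 = 1: r = r^2 * 17 mod 37 = 17^2 * 17 = 30*17 = 29
  bit 2 = 0: r = r^2 mod 37 = 29^2 = 27
  bit 3 = 0: r = r^2 mod 37 = 27^2 = 26
  bit 4 = 0: r = r^2 mod 37 = 26^2 = 10
  -> A = 10
B = 17^14 mod 37  (bits of 14 = 1110)
  bit 0 = 1: r = r^2 * 17 mod 37 = 1^2 * 17 = 1*17 = 17
  bit 1 = 1: r = r^2 * 17 mod 37 = 17^2 * 17 = 30*17 = 29
  bit 2 = 1: r = r^2 * 17 mod 37 = 29^2 * 17 = 27*17 = 15
  bit 3 = 0: r = r^2 mod 37 = 15^2 = 3
  -> B = 3
s = B^a = 3^24 mod 37  (bits of 24 = 11000)
  bit 0 = 1: r = r^2 * 3 mod 37 = 1^2 * 3 = 1*3 = 3
  bit 1 = 1: r = r^2 * 3 mod 37 = 3^2 * 3 = 9*3 = 27
  bit 2 = 0: r = r^2 mod 37 = 27^2 = 26
  bit 3 = 0: r = r^2 mod 37 = 26^2 = 10
  bit 4 = 0: r = r^2 mod 37 = 10^2 = 26
  -> s = B^a = 26

Answer: 26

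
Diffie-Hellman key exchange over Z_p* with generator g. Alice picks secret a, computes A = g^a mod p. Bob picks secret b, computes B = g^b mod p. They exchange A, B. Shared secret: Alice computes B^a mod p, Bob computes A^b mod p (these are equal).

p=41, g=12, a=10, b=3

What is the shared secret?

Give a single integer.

Answer: 32

Derivation:
A = 12^10 mod 41  (bits of 10 = 1010)
  bit 0 = 1: r = r^2 * 12 mod 41 = 1^2 * 12 = 1*12 = 12
  bit 1 = 0: r = r^2 mod 41 = 12^2 = 21
  bit 2 = 1: r = r^2 * 12 mod 41 = 21^2 * 12 = 31*12 = 3
  bit 3 = 0: r = r^2 mod 41 = 3^2 = 9
  -> A = 9
B = 12^3 mod 41  (bits of 3 = 11)
  bit 0 = 1: r = r^2 * 12 mod 41 = 1^2 * 12 = 1*12 = 12
  bit 1 = 1: r = r^2 * 12 mod 41 = 12^2 * 12 = 21*12 = 6
  -> B = 6
s = B^a = 6^10 mod 41  (bits of 10 = 1010)
  bit 0 = 1: r = r^2 * 6 mod 41 = 1^2 * 6 = 1*6 = 6
  bit 1 = 0: r = r^2 mod 41 = 6^2 = 36
  bit 2 = 1: r = r^2 * 6 mod 41 = 36^2 * 6 = 25*6 = 27
  bit 3 = 0: r = r^2 mod 41 = 27^2 = 32
  -> s = B^a = 32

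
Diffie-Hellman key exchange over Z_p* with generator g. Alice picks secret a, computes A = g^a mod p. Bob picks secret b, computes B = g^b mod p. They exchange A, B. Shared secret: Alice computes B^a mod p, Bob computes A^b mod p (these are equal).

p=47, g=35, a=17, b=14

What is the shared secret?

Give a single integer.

A = 35^17 mod 47  (bits of 17 = 10001)
  bit 0 = 1: r = r^2 * 35 mod 47 = 1^2 * 35 = 1*35 = 35
  bit 1 = 0: r = r^2 mod 47 = 35^2 = 3
  bit 2 = 0: r = r^2 mod 47 = 3^2 = 9
  bit 3 = 0: r = r^2 mod 47 = 9^2 = 34
  bit 4 = 1: r = r^2 * 35 mod 47 = 34^2 * 35 = 28*35 = 40
  -> A = 40
B = 35^14 mod 47  (bits of 14 = 1110)
  bit 0 = 1: r = r^2 * 35 mod 47 = 1^2 * 35 = 1*35 = 35
  bit 1 = 1: r = r^2 * 35 mod 47 = 35^2 * 35 = 3*35 = 11
  bit 2 = 1: r = r^2 * 35 mod 47 = 11^2 * 35 = 27*35 = 5
  bit 3 = 0: r = r^2 mod 47 = 5^2 = 25
  -> B = 25
s = B^a = 25^17 mod 47  (bits of 17 = 10001)
  bit 0 = 1: r = r^2 * 25 mod 47 = 1^2 * 25 = 1*25 = 25
  bit 1 = 0: r = r^2 mod 47 = 25^2 = 14
  bit 2 = 0: r = r^2 mod 47 = 14^2 = 8
  bit 3 = 0: r = r^2 mod 47 = 8^2 = 17
  bit 4 = 1: r = r^2 * 25 mod 47 = 17^2 * 25 = 7*25 = 34
  -> s = B^a = 34

Answer: 34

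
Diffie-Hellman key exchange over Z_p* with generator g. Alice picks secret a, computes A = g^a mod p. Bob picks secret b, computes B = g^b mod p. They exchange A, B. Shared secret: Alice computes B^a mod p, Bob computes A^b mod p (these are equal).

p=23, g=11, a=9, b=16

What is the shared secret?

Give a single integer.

A = 11^9 mod 23  (bits of 9 = 1001)
  bit 0 = 1: r = r^2 * 11 mod 23 = 1^2 * 11 = 1*11 = 11
  bit 1 = 0: r = r^2 mod 23 = 11^2 = 6
  bit 2 = 0: r = r^2 mod 23 = 6^2 = 13
  bit 3 = 1: r = r^2 * 11 mod 23 = 13^2 * 11 = 8*11 = 19
  -> A = 19
B = 11^16 mod 23  (bits of 16 = 10000)
  bit 0 = 1: r = r^2 * 11 mod 23 = 1^2 * 11 = 1*11 = 11
  bit 1 = 0: r = r^2 mod 23 = 11^2 = 6
  bit 2 = 0: r = r^2 mod 23 = 6^2 = 13
  bit 3 = 0: r = r^2 mod 23 = 13^2 = 8
  bit 4 = 0: r = r^2 mod 23 = 8^2 = 18
  -> B = 18
s = B^a = 18^9 mod 23  (bits of 9 = 1001)
  bit 0 = 1: r = r^2 * 18 mod 23 = 1^2 * 18 = 1*18 = 18
  bit 1 = 0: r = r^2 mod 23 = 18^2 = 2
  bit 2 = 0: r = r^2 mod 23 = 2^2 = 4
  bit 3 = 1: r = r^2 * 18 mod 23 = 4^2 * 18 = 16*18 = 12
  -> s = B^a = 12

Answer: 12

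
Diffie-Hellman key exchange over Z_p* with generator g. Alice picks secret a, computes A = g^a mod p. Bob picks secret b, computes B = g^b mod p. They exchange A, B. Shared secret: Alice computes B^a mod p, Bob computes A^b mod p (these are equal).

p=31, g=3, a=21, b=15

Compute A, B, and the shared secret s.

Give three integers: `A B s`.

A = 3^21 mod 31  (bits of 21 = 10101)
  bit 0 = 1: r = r^2 * 3 mod 31 = 1^2 * 3 = 1*3 = 3
  bit 1 = 0: r = r^2 mod 31 = 3^2 = 9
  bit 2 = 1: r = r^2 * 3 mod 31 = 9^2 * 3 = 19*3 = 26
  bit 3 = 0: r = r^2 mod 31 = 26^2 = 25
  bit 4 = 1: r = r^2 * 3 mod 31 = 25^2 * 3 = 5*3 = 15
  -> A = 15
B = 3^15 mod 31  (bits of 15 = 1111)
  bit 0 = 1: r = r^2 * 3 mod 31 = 1^2 * 3 = 1*3 = 3
  bit 1 = 1: r = r^2 * 3 mod 31 = 3^2 * 3 = 9*3 = 27
  bit 2 = 1: r = r^2 * 3 mod 31 = 27^2 * 3 = 16*3 = 17
  bit 3 = 1: r = r^2 * 3 mod 31 = 17^2 * 3 = 10*3 = 30
  -> B = 30
s = B^a = 30^21 mod 31  (bits of 21 = 10101)
  bit 0 = 1: r = r^2 * 30 mod 31 = 1^2 * 30 = 1*30 = 30
  bit 1 = 0: r = r^2 mod 31 = 30^2 = 1
  bit 2 = 1: r = r^2 * 30 mod 31 = 1^2 * 30 = 1*30 = 30
  bit 3 = 0: r = r^2 mod 31 = 30^2 = 1
  bit 4 = 1: r = r^2 * 30 mod 31 = 1^2 * 30 = 1*30 = 30
  -> s = B^a = 30

Answer: 15 30 30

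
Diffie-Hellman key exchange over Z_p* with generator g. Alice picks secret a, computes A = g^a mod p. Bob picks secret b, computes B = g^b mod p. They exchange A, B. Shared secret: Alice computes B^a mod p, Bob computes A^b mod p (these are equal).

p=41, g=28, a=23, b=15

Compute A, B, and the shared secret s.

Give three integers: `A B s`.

A = 28^23 mod 41  (bits of 23 = 10111)
  bit 0 = 1: r = r^2 * 28 mod 41 = 1^2 * 28 = 1*28 = 28
  bit 1 = 0: r = r^2 mod 41 = 28^2 = 5
  bit 2 = 1: r = r^2 * 28 mod 41 = 5^2 * 28 = 25*28 = 3
  bit 3 = 1: r = r^2 * 28 mod 41 = 3^2 * 28 = 9*28 = 6
  bit 4 = 1: r = r^2 * 28 mod 41 = 6^2 * 28 = 36*28 = 24
  -> A = 24
B = 28^15 mod 41  (bits of 15 = 1111)
  bit 0 = 1: r = r^2 * 28 mod 41 = 1^2 * 28 = 1*28 = 28
  bit 1 = 1: r = r^2 * 28 mod 41 = 28^2 * 28 = 5*28 = 17
  bit 2 = 1: r = r^2 * 28 mod 41 = 17^2 * 28 = 2*28 = 15
  bit 3 = 1: r = r^2 * 28 mod 41 = 15^2 * 28 = 20*28 = 27
  -> B = 27
s = B^a = 27^23 mod 41  (bits of 23 = 10111)
  bit 0 = 1: r = r^2 * 27 mod 41 = 1^2 * 27 = 1*27 = 27
  bit 1 = 0: r = r^2 mod 41 = 27^2 = 32
  bit 2 = 1: r = r^2 * 27 mod 41 = 32^2 * 27 = 40*27 = 14
  bit 3 = 1: r = r^2 * 27 mod 41 = 14^2 * 27 = 32*27 = 3
  bit 4 = 1: r = r^2 * 27 mod 41 = 3^2 * 27 = 9*27 = 38
  -> s = B^a = 38

Answer: 24 27 38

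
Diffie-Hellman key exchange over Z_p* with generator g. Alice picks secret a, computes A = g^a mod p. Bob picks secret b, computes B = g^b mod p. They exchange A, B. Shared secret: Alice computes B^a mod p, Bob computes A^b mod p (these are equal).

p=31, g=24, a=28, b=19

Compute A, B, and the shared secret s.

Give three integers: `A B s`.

A = 24^28 mod 31  (bits of 28 = 11100)
  bit 0 = 1: r = r^2 * 24 mod 31 = 1^2 * 24 = 1*24 = 24
  bit 1 = 1: r = r^2 * 24 mod 31 = 24^2 * 24 = 18*24 = 29
  bit 2 = 1: r = r^2 * 24 mod 31 = 29^2 * 24 = 4*24 = 3
  bit 3 = 0: r = r^2 mod 31 = 3^2 = 9
  bit 4 = 0: r = r^2 mod 31 = 9^2 = 19
  -> A = 19
B = 24^19 mod 31  (bits of 19 = 10011)
  bit 0 = 1: r = r^2 * 24 mod 31 = 1^2 * 24 = 1*24 = 24
  bit 1 = 0: r = r^2 mod 31 = 24^2 = 18
  bit 2 = 0: r = r^2 mod 31 = 18^2 = 14
  bit 3 = 1: r = r^2 * 24 mod 31 = 14^2 * 24 = 10*24 = 23
  bit 4 = 1: r = r^2 * 24 mod 31 = 23^2 * 24 = 2*24 = 17
  -> B = 17
s = B^a = 17^28 mod 31  (bits of 28 = 11100)
  bit 0 = 1: r = r^2 * 17 mod 31 = 1^2 * 17 = 1*17 = 17
  bit 1 = 1: r = r^2 * 17 mod 31 = 17^2 * 17 = 10*17 = 15
  bit 2 = 1: r = r^2 * 17 mod 31 = 15^2 * 17 = 8*17 = 12
  bit 3 = 0: r = r^2 mod 31 = 12^2 = 20
  bit 4 = 0: r = r^2 mod 31 = 20^2 = 28
  -> s = B^a = 28

Answer: 19 17 28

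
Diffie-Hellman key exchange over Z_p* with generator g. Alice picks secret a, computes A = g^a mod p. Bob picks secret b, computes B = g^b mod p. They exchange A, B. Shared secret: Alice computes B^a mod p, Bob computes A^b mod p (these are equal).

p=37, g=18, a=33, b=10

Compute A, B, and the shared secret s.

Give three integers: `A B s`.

Answer: 29 3 11

Derivation:
A = 18^33 mod 37  (bits of 33 = 100001)
  bit 0 = 1: r = r^2 * 18 mod 37 = 1^2 * 18 = 1*18 = 18
  bit 1 = 0: r = r^2 mod 37 = 18^2 = 28
  bit 2 = 0: r = r^2 mod 37 = 28^2 = 7
  bit 3 = 0: r = r^2 mod 37 = 7^2 = 12
  bit 4 = 0: r = r^2 mod 37 = 12^2 = 33
  bit 5 = 1: r = r^2 * 18 mod 37 = 33^2 * 18 = 16*18 = 29
  -> A = 29
B = 18^10 mod 37  (bits of 10 = 1010)
  bit 0 = 1: r = r^2 * 18 mod 37 = 1^2 * 18 = 1*18 = 18
  bit 1 = 0: r = r^2 mod 37 = 18^2 = 28
  bit 2 = 1: r = r^2 * 18 mod 37 = 28^2 * 18 = 7*18 = 15
  bit 3 = 0: r = r^2 mod 37 = 15^2 = 3
  -> B = 3
s = B^a = 3^33 mod 37  (bits of 33 = 100001)
  bit 0 = 1: r = r^2 * 3 mod 37 = 1^2 * 3 = 1*3 = 3
  bit 1 = 0: r = r^2 mod 37 = 3^2 = 9
  bit 2 = 0: r = r^2 mod 37 = 9^2 = 7
  bit 3 = 0: r = r^2 mod 37 = 7^2 = 12
  bit 4 = 0: r = r^2 mod 37 = 12^2 = 33
  bit 5 = 1: r = r^2 * 3 mod 37 = 33^2 * 3 = 16*3 = 11
  -> s = B^a = 11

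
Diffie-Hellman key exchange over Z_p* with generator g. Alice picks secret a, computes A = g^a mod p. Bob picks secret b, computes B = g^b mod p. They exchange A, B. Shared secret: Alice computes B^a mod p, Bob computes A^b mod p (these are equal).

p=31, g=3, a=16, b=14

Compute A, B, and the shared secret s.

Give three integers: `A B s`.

A = 3^16 mod 31  (bits of 16 = 10000)
  bit 0 = 1: r = r^2 * 3 mod 31 = 1^2 * 3 = 1*3 = 3
  bit 1 = 0: r = r^2 mod 31 = 3^2 = 9
  bit 2 = 0: r = r^2 mod 31 = 9^2 = 19
  bit 3 = 0: r = r^2 mod 31 = 19^2 = 20
  bit 4 = 0: r = r^2 mod 31 = 20^2 = 28
  -> A = 28
B = 3^14 mod 31  (bits of 14 = 1110)
  bit 0 = 1: r = r^2 * 3 mod 31 = 1^2 * 3 = 1*3 = 3
  bit 1 = 1: r = r^2 * 3 mod 31 = 3^2 * 3 = 9*3 = 27
  bit 2 = 1: r = r^2 * 3 mod 31 = 27^2 * 3 = 16*3 = 17
  bit 3 = 0: r = r^2 mod 31 = 17^2 = 10
  -> B = 10
s = B^a = 10^16 mod 31  (bits of 16 = 10000)
  bit 0 = 1: r = r^2 * 10 mod 31 = 1^2 * 10 = 1*10 = 10
  bit 1 = 0: r = r^2 mod 31 = 10^2 = 7
  bit 2 = 0: r = r^2 mod 31 = 7^2 = 18
  bit 3 = 0: r = r^2 mod 31 = 18^2 = 14
  bit 4 = 0: r = r^2 mod 31 = 14^2 = 10
  -> s = B^a = 10

Answer: 28 10 10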